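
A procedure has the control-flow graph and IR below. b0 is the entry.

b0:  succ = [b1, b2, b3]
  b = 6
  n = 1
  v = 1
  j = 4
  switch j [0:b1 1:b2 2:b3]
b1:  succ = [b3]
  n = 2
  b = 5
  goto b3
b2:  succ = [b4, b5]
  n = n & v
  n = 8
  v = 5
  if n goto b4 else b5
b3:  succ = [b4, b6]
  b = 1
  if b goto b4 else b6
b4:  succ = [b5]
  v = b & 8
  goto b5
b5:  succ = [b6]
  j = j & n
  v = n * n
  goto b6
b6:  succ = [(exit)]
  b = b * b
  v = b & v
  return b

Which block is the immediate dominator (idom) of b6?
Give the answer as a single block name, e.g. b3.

idom tree: b1←b0 b2←b0 b3←b0 b4←b0 b5←b0 b6←b0
Dom∩ at merges:
  b3: preds {b0,b1}: {b0} ∩ {b0,b1} = {b0}; idom=b0
  b4: preds {b2,b3}: {b0,b2} ∩ {b0,b3} = {b0}; idom=b0
  b5: preds {b2,b4}: {b0,b2} ∩ {b0,b4} = {b0}; idom=b0
  b6: preds {b3,b5}: {b0,b3} ∩ {b0,b5} = {b0}; idom=b0

idom(b6) = b0

Answer: b0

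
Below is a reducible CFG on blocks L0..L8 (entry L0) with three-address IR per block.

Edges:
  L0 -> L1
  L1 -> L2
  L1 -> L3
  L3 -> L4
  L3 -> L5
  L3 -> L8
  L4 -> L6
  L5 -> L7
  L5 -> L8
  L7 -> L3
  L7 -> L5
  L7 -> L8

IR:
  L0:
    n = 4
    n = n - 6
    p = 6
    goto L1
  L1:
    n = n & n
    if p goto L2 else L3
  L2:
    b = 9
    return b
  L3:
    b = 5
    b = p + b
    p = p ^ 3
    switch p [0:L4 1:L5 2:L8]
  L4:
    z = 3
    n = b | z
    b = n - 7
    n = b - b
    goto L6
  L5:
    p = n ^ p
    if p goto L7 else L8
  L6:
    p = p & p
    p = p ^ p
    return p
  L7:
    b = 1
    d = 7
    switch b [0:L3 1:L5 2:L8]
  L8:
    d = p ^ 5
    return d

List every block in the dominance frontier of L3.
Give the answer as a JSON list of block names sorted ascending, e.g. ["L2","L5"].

Answer: ["L3"]

Working:
idom tree: L1←L0 L2←L1 L3←L1 L4←L3 L5←L3 L6←L4 L7←L5 L8←L3
Dom at joins:
  L3: preds {L1,L7}: {L0,L1} ∩ {L0,L1,L3,L5,L7} = {L0,L1}; idom=L1
  L5: preds {L3,L7}: {L0,L1,L3} ∩ {L0,L1,L3,L5,L7} = {L0,L1,L3}; idom=L3
  L8: preds {L3,L5,L7}: {L0,L1,L3} ∩ {L0,L1,L3,L5} ∩ {L0,L1,L3,L5,L7} = {L0,L1,L3}; idom=L3

DF walk-up:
  join L3 pred L1: · stop@L1
  join L3 pred L7: L7→L5→L3 stop@L1
  join L5 pred L3: · stop@L3
  join L5 pred L7: L7→L5 stop@L3
  join L8 pred L3: · stop@L3
  join L8 pred L5: L5 stop@L3
  join L8 pred L7: L7→L5 stop@L3
  L0: DF=∅
  L1: DF=∅
  L2: DF=∅
  L3: DF={L3}
  L4: DF=∅
  L5: DF={L3,L5,L8}
  L6: DF=∅
  L7: DF={L3,L5,L8}
  L8: DF=∅

DF(L3) = ["L3"]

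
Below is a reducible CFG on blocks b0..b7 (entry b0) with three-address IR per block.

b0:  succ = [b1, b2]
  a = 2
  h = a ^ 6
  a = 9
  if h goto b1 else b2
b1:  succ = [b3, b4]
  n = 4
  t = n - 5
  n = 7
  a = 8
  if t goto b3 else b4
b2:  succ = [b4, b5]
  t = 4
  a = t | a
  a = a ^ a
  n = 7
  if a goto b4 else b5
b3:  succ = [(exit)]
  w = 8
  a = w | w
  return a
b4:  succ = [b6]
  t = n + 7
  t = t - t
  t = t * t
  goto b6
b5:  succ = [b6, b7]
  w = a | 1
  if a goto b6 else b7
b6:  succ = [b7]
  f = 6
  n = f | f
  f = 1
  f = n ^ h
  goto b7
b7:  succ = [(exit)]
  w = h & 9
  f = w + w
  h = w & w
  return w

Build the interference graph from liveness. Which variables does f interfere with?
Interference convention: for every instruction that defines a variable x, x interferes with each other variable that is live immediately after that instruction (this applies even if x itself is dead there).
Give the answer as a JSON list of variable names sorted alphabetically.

Per-block:
  b0 def {a,h} use ∅
  b1 def {a,n,t} use ∅
  b2 def {a,n,t} use {a}
  b3 def {a,w} use ∅
  b4 def {t} use {n}
  b5 def {w} use {a}
  b6 def {f,n} use {h}
  b7 def {f,h,w} use {h}

Liveness:
  b0: in=∅ out={a,h}
  b1: in={h} out={h,n}
  b2: in={a,h} out={a,h,n}
  b3: in=∅ out=∅
  b4: in={h,n} out={h}
  b5: in={a,h} out={h}
  b6: in={h} out={h}
  b7: in={h} out=∅

Interference:
  a: {h,n,t,w}
  f: {h,n,w}
  h: {a,f,n,t,w}
  n: {a,f,h,t}
  t: {a,h,n}
  w: {a,f,h}

N(f) = ["h", "n", "w"]

Answer: ["h", "n", "w"]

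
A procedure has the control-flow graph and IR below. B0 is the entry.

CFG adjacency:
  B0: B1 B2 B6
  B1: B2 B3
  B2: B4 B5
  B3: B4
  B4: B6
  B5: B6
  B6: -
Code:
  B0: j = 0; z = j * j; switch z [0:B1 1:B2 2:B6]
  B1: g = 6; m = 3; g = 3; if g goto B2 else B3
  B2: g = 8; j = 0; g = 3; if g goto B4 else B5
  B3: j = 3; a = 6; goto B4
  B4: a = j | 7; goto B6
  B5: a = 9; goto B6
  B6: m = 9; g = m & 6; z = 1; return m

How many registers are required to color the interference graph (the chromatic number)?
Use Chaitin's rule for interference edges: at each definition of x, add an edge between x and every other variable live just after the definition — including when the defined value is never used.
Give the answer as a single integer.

Block summaries:
  B0: def={j,z} ue=∅
  B1: def={g,m} ue=∅
  B2: def={g,j} ue=∅
  B3: def={a,j} ue=∅
  B4: def={a} ue={j}
  B5: def={a} ue=∅
  B6: def={g,m,z} ue=∅

Live sets:
  B0: in=∅ out=∅
  B1: in=∅ out=∅
  B2: in=∅ out={j}
  B3: in=∅ out={j}
  B4: in={j} out=∅
  B5: in=∅ out=∅
  B6: in=∅ out=∅

Interference:
  a — {j}
  g — {j,m}
  j — {a,g}
  m — {g,z}
  z — {m}

Colouring:
  clique {a,j} ⇒ need ≥ 2
  2-colouring: R0={a,g,z}  R1={j,m}
  χ = 2

Answer: 2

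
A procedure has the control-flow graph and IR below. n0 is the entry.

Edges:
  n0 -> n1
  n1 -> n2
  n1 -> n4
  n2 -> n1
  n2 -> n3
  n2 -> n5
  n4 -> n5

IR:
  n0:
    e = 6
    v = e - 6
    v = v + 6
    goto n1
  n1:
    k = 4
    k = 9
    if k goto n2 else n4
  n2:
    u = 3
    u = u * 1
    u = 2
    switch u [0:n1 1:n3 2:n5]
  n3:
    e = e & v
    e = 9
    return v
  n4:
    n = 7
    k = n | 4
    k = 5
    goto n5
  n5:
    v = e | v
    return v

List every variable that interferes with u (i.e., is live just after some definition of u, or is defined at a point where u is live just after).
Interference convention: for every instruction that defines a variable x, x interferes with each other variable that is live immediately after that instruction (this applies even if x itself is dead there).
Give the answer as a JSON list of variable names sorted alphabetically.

Answer: ["e", "v"]

Derivation:
def/use:
  n0: def={e,v} ue=∅
  n1: def={k} ue=∅
  n2: def={u} ue=∅
  n3: def={e} ue={e,v}
  n4: def={k,n} ue=∅
  n5: def={v} ue={e,v}

Backward fixpoint:
  n0: in=∅ out={e,v}
  n1: in={e,v} out={e,v}
  n2: in={e,v} out={e,v}
  n3: in={e,v} out=∅
  n4: in={e,v} out={e,v}
  n5: in={e,v} out=∅

Conflict graph:
  e: {k,n,u,v}
  k: {e,v}
  n: {e,v}
  u: {e,v}
  v: {e,k,n,u}

N(u) = ["e", "v"]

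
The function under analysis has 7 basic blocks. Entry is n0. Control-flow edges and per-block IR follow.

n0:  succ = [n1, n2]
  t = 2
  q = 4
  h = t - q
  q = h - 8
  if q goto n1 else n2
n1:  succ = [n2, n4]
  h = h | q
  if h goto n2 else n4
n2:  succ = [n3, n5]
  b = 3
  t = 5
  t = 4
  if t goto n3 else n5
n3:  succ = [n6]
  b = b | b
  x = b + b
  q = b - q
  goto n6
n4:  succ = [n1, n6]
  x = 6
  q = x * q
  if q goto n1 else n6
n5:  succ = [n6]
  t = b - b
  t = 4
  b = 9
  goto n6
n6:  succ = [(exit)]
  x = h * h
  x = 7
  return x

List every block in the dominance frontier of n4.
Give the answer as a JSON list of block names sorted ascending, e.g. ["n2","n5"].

idom tree: n1←n0 n2←n0 n3←n2 n4←n1 n5←n2 n6←n0
Dom at joins:
  n1: preds {n0,n4}: {n0} ∩ {n0,n1,n4} = {n0}; idom=n0
  n2: preds {n0,n1}: {n0} ∩ {n0,n1} = {n0}; idom=n0
  n6: preds {n3,n4,n5}: {n0,n2,n3} ∩ {n0,n1,n4} ∩ {n0,n2,n5} = {n0}; idom=n0

DF derivation:
  join n1 pred n0: · stop@n0
  join n1 pred n4: n4→n1 stop@n0
  join n2 pred n0: · stop@n0
  join n2 pred n1: n1 stop@n0
  join n6 pred n3: n3→n2 stop@n0
  join n6 pred n4: n4→n1 stop@n0
  join n6 pred n5: n5→n2 stop@n0
  n0: DF=∅
  n1: DF={n1,n2,n6}
  n2: DF={n6}
  n3: DF={n6}
  n4: DF={n1,n6}
  n5: DF={n6}
  n6: DF=∅

DF(n4) = ["n1", "n6"]

Answer: ["n1", "n6"]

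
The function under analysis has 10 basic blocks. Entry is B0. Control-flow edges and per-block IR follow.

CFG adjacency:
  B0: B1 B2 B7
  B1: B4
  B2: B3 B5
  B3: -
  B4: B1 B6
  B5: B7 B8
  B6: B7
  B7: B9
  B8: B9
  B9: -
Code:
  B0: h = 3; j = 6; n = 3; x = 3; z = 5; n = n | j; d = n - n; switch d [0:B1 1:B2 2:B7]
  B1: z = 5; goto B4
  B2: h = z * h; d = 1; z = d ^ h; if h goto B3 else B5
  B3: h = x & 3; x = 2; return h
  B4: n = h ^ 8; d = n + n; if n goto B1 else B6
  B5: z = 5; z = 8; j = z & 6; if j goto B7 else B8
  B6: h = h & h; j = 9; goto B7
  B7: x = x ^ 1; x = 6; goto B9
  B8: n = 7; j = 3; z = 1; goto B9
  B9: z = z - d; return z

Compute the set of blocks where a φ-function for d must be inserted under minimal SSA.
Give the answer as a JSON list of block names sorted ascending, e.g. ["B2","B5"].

idom tree: B1←B0 B2←B0 B3←B2 B4←B1 B5←B2 B6←B4 B7←B0 B8←B5 B9←B0
Join-block Dom:
  B1: preds {B0,B4}: {B0} ∩ {B0,B1,B4} = {B0}; idom=B0
  B7: preds {B0,B5,B6}: {B0} ∩ {B0,B2,B5} ∩ {B0,B1,B4,B6} = {B0}; idom=B0
  B9: preds {B7,B8}: {B0,B7} ∩ {B0,B2,B5,B8} = {B0}; idom=B0

Frontier:
  join B1 pred B0: · stop@B0
  join B1 pred B4: B4→B1 stop@B0
  join B7 pred B0: · stop@B0
  join B7 pred B5: B5→B2 stop@B0
  join B7 pred B6: B6→B4→B1 stop@B0
  join B9 pred B7: B7 stop@B0
  join B9 pred B8: B8→B5→B2 stop@B0
  B0: DF=∅
  B1: DF={B1,B7}
  B2: DF={B7,B9}
  B3: DF=∅
  B4: DF={B1,B7}
  B5: DF={B7,B9}
  B6: DF={B7}
  B7: DF={B9}
  B8: DF={B9}
  B9: DF=∅

φ for d: defs {B0,B2,B4}
  DF⁺ = {B1,B7,B9}

Answer: ["B1", "B7", "B9"]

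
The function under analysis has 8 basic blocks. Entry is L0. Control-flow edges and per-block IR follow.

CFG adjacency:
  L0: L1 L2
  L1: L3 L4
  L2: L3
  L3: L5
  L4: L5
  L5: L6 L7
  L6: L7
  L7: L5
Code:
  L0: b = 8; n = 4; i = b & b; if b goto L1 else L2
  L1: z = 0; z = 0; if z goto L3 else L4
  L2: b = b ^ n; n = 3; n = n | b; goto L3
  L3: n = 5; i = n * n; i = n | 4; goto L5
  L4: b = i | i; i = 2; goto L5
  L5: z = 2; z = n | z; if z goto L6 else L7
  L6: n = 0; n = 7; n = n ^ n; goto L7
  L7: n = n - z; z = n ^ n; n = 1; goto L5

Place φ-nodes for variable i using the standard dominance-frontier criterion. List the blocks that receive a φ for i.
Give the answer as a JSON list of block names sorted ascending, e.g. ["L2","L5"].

Answer: ["L5"]

Analysis:
idom tree: L1←L0 L2←L0 L3←L0 L4←L1 L5←L0 L6←L5 L7←L5
Dom at joins:
  L3: preds {L1,L2}: {L0,L1} ∩ {L0,L2} = {L0}; idom=L0
  L5: preds {L3,L4,L7}: {L0,L3} ∩ {L0,L1,L4} ∩ {L0,L5,L7} = {L0}; idom=L0
  L7: preds {L5,L6}: {L0,L5} ∩ {L0,L5,L6} = {L0,L5}; idom=L5

Frontier:
  join L3 pred L1: L1 stop@L0
  join L3 pred L2: L2 stop@L0
  join L5 pred L3: L3 stop@L0
  join L5 pred L4: L4→L1 stop@L0
  join L5 pred L7: L7→L5 stop@L0
  join L7 pred L5: · stop@L5
  join L7 pred L6: L6 stop@L5
  DF(L0)=∅
  DF(L1)={L3,L5}
  DF(L2)={L3}
  DF(L3)={L5}
  DF(L4)={L5}
  DF(L5)={L5}
  DF(L6)={L7}
  DF(L7)={L5}

φ for i: defs {L0,L3,L4}
  DF⁺ = {L5}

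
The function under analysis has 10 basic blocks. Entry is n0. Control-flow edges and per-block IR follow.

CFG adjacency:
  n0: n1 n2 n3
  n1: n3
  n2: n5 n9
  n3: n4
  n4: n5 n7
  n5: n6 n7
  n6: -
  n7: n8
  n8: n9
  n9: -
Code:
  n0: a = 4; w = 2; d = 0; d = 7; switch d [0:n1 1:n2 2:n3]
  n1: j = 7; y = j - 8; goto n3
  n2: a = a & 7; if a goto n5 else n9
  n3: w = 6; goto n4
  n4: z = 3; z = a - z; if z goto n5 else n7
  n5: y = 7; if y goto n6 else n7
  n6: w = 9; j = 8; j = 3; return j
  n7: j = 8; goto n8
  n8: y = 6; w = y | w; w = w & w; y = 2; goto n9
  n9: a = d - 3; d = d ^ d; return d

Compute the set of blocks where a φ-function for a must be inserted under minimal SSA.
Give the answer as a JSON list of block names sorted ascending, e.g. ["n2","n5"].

Answer: ["n5", "n7", "n9"]

Derivation:
idom tree: n1←n0 n2←n0 n3←n0 n4←n3 n5←n0 n6←n5 n7←n0 n8←n7 n9←n0
Dom∩ at merges:
  n3: preds {n0,n1}: {n0} ∩ {n0,n1} = {n0}; idom=n0
  n5: preds {n2,n4}: {n0,n2} ∩ {n0,n3,n4} = {n0}; idom=n0
  n7: preds {n4,n5}: {n0,n3,n4} ∩ {n0,n5} = {n0}; idom=n0
  n9: preds {n2,n8}: {n0,n2} ∩ {n0,n7,n8} = {n0}; idom=n0

Frontier:
  n3←n0: walk · to n0
  n3←n1: walk n1 to n0
  n5←n2: walk n2 to n0
  n5←n4: walk n4→n3 to n0
  n7←n4: walk n4→n3 to n0
  n7←n5: walk n5 to n0
  n9←n2: walk n2 to n0
  n9←n8: walk n8→n7 to n0
  n0 → ∅
  n1 → {n3}
  n2 → {n5,n9}
  n3 → {n5,n7}
  n4 → {n5,n7}
  n5 → {n7}
  n6 → ∅
  n7 → {n9}
  n8 → {n9}
  n9 → ∅

φ for a: defs {n0,n2,n9}
  DF⁺ = {n5,n7,n9}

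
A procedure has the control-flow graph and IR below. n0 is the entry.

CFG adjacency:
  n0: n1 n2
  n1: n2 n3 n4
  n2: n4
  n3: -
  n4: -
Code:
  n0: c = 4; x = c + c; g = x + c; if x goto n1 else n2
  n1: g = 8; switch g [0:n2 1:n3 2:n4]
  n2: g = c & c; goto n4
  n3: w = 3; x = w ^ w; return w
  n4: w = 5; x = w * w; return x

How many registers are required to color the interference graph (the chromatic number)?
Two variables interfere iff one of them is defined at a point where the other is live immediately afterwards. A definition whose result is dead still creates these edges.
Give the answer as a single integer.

Answer: 3

Working:
def/use:
  n0: def={c,g,x} ue=∅
  n1: def={g} ue=∅
  n2: def={g} ue={c}
  n3: def={w,x} ue=∅
  n4: def={w,x} ue=∅

Liveness:
  n0: in=∅ out={c}
  n1: in={c} out={c}
  n2: in={c} out=∅
  n3: in=∅ out=∅
  n4: in=∅ out=∅

Conflict graph:
  c↔{g,x}
  g↔{c,x}
  w↔{x}
  x↔{c,g,w}

Colouring:
  clique {c,g,x} ⇒ need ≥ 3
  assign c→c1 g→c2 w→c1 x→c0 — no edge inside a register ⇒ χ ≤ 3
  χ = 3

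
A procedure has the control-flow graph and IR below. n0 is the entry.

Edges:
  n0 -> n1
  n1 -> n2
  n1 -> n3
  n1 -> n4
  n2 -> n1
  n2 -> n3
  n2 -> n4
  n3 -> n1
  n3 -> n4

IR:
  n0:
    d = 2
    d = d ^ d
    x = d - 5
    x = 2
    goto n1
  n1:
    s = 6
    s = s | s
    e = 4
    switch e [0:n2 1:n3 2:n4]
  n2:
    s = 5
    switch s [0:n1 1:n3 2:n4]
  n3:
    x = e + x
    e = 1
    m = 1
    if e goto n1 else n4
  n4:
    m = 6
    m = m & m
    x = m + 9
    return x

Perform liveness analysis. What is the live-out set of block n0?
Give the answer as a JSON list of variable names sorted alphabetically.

def/use:
  n0 def {d,x} use ∅
  n1 def {e,s} use ∅
  n2 def {s} use ∅
  n3 def {e,m,x} use {e,x}
  n4 def {m,x} use ∅

Liveness:
  n0: in=∅ out={x}
  n1: in={x} out={e,x}
  n2: in={e,x} out={e,x}
  n3: in={e,x} out={x}
  n4: in=∅ out=∅

live-out(n0) = ["x"]

Answer: ["x"]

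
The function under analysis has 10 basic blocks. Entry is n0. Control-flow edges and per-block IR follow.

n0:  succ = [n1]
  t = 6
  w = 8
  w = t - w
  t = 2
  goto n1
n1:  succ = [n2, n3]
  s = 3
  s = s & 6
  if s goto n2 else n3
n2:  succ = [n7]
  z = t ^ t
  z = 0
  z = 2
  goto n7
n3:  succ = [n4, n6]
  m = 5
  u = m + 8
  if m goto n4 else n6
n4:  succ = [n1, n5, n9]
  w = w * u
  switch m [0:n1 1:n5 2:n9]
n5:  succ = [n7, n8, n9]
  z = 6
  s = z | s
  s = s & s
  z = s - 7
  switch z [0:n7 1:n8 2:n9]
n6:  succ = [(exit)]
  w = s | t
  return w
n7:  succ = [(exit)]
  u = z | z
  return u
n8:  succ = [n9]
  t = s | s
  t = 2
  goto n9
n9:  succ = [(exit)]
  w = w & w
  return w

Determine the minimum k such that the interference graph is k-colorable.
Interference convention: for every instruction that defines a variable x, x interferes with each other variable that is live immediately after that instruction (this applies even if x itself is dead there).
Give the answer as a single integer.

Block summaries:
  n0: {t,w} / ∅
  n1: {s} / ∅
  n2: {z} / {t}
  n3: {m,u} / ∅
  n4: {w} / {m,u,w}
  n5: {s,z} / {s}
  n6: {w} / {s,t}
  n7: {u} / {z}
  n8: {t} / {s}
  n9: {w} / {w}

Liveness:
  live n0: ∅→{t,w}
  live n1: {t,w}→{s,t,w}
  live n2: {t}→{z}
  live n3: {s,t,w}→{m,s,t,u,w}
  live n4: {m,s,t,u,w}→{s,t,w}
  live n5: {s,w}→{s,w,z}
  live n6: {s,t}→∅
  live n7: {z}→∅
  live n8: {s,w}→{w}
  live n9: {w}→∅

Interfere edges:
  m: {s,t,u,w}
  s: {m,t,u,w,z}
  t: {m,s,u,w}
  u: {m,s,t,w}
  w: {m,s,t,u,z}
  z: {s,w}

Registers:
  {m,s,t,u,w} pairwise interfere (5-clique) ⇒ χ ≥ 5
  assign m→R2 s→R0 t→R3 u→R4 w→R1 z→R2 — no edge inside a register ⇒ χ ≤ 5
  χ = 5

Answer: 5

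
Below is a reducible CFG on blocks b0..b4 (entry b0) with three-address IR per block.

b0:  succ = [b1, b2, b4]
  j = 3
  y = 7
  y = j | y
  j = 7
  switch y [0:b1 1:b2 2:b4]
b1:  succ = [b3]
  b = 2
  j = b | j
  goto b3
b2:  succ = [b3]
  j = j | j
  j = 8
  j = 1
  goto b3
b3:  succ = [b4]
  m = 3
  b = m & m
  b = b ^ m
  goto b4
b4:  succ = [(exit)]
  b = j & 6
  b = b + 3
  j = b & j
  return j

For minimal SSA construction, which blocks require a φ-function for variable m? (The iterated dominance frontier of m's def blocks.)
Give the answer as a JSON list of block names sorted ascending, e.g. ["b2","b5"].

idom tree: b1←b0 b2←b0 b3←b0 b4←b0
Dom∩ at merges:
  b3: preds {b1,b2}: {b0,b1} ∩ {b0,b2} = {b0}; idom=b0
  b4: preds {b0,b3}: {b0} ∩ {b0,b3} = {b0}; idom=b0

Frontier:
  b3←b1: walk b1 to b0
  b3←b2: walk b2 to b0
  b4←b0: walk · to b0
  b4←b3: walk b3 to b0
  DF(b0)=∅
  DF(b1)={b3}
  DF(b2)={b3}
  DF(b3)={b4}
  DF(b4)=∅

φ for m: defs {b3}
  DF⁺ = {b4}

Answer: ["b4"]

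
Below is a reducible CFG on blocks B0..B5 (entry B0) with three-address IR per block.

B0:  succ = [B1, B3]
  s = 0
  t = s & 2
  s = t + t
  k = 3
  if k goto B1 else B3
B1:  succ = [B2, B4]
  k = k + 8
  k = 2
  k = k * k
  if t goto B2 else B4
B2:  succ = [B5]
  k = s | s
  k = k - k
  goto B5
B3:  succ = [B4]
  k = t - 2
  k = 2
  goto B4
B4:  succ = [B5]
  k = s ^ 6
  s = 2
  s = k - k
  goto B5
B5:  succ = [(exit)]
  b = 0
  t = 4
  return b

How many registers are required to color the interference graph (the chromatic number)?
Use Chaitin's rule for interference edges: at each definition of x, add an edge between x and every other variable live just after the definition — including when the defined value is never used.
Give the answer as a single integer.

def/use:
  B0: def={k,s,t} ue=∅
  B1: def={k} ue={k,t}
  B2: def={k} ue={s}
  B3: def={k} ue={t}
  B4: def={k,s} ue={s}
  B5: def={b,t} ue=∅

Liveness:
  live B0: ∅→{k,s,t}
  live B1: {k,s,t}→{s}
  live B2: {s}→∅
  live B3: {s,t}→{s}
  live B4: {s}→∅
  live B5: ∅→∅

Interfere edges:
  b — {t}
  k — {s,t}
  s — {k,t}
  t — {b,k,s}

Chromatic number:
  lower bound: {k,s,t} mutually conflict ⇒ χ ≥ 3
  3-colouring: c0={t}  c1={b,k}  c2={s}
  χ = 3

Answer: 3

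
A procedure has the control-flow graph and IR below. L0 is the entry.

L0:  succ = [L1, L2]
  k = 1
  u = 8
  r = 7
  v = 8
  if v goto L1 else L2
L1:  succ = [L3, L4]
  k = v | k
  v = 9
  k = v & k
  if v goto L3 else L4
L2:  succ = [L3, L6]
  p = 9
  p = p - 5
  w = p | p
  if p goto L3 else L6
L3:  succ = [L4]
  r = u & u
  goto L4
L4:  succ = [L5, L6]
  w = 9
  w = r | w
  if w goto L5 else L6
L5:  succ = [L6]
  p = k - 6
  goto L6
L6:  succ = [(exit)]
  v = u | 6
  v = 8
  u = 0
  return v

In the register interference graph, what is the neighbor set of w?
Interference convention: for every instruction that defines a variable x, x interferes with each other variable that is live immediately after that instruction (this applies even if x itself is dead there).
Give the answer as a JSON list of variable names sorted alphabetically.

Answer: ["k", "p", "r", "u"]

Derivation:
Per-block:
  L0: def={k,r,u,v} ue=∅
  L1: def={k,v} ue={k,v}
  L2: def={p,w} ue=∅
  L3: def={r} ue={u}
  L4: def={w} ue={r}
  L5: def={p} ue={k}
  L6: def={u,v} ue={u}

Live sets:
  L0: in=∅ out={k,r,u,v}
  L1: in={k,r,u,v} out={k,r,u}
  L2: in={k,u} out={k,u}
  L3: in={k,u} out={k,r,u}
  L4: in={k,r,u} out={k,u}
  L5: in={k,u} out={u}
  L6: in={u} out=∅

Interfere edges:
  k: {p,r,u,v,w}
  p: {k,u,w}
  r: {k,u,v,w}
  u: {k,p,r,v,w}
  v: {k,r,u}
  w: {k,p,r,u}

N(w) = ["k", "p", "r", "u"]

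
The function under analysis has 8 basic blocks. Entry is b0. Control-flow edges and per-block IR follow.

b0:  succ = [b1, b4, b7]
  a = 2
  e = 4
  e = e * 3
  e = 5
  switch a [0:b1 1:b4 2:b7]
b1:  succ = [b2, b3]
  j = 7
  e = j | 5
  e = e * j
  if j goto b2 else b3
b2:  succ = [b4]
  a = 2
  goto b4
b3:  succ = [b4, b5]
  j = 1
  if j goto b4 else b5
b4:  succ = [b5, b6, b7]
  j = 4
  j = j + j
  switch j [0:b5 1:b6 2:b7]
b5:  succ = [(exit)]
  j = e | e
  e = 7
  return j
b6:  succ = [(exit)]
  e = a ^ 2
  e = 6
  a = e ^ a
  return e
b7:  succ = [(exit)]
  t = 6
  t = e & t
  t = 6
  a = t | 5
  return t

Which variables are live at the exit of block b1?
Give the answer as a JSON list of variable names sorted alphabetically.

Answer: ["a", "e"]

Analysis:
Block summaries:
  b0: {a,e} / ∅
  b1: {e,j} / ∅
  b2: {a} / ∅
  b3: {j} / ∅
  b4: {j} / ∅
  b5: {e,j} / {e}
  b6: {a,e} / {a}
  b7: {a,t} / {e}

Live sets:
  b0: in=∅ out={a,e}
  b1: in={a} out={a,e}
  b2: in={e} out={a,e}
  b3: in={a,e} out={a,e}
  b4: in={a,e} out={a,e}
  b5: in={e} out=∅
  b6: in={a} out=∅
  b7: in={e} out=∅

live-out(b1) = ["a", "e"]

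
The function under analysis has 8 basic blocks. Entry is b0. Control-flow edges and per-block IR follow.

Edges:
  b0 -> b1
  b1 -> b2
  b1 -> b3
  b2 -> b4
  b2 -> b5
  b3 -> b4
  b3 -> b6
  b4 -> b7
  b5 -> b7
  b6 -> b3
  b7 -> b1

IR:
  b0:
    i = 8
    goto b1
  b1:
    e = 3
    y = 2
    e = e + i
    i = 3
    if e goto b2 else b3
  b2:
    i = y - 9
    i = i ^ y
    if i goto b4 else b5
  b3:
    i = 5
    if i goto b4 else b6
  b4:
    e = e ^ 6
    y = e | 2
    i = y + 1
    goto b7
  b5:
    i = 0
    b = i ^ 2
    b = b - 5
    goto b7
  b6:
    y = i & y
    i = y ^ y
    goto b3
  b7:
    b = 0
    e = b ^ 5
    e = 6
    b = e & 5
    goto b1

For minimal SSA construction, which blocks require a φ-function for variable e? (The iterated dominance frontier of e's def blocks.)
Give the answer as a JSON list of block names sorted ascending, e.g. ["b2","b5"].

idom tree: b1←b0 b2←b1 b3←b1 b4←b1 b5←b2 b6←b3 b7←b1
Dom at joins:
  b1: preds {b0,b7}: {b0} ∩ {b0,b1,b7} = {b0}; idom=b0
  b3: preds {b1,b6}: {b0,b1} ∩ {b0,b1,b3,b6} = {b0,b1}; idom=b1
  b4: preds {b2,b3}: {b0,b1,b2} ∩ {b0,b1,b3} = {b0,b1}; idom=b1
  b7: preds {b4,b5}: {b0,b1,b4} ∩ {b0,b1,b2,b5} = {b0,b1}; idom=b1

DF derivation:
  join b1 pred b0: · stop@b0
  join b1 pred b7: b7→b1 stop@b0
  join b3 pred b1: · stop@b1
  join b3 pred b6: b6→b3 stop@b1
  join b4 pred b2: b2 stop@b1
  join b4 pred b3: b3 stop@b1
  join b7 pred b4: b4 stop@b1
  join b7 pred b5: b5→b2 stop@b1
  b0: DF=∅
  b1: DF={b1}
  b2: DF={b4,b7}
  b3: DF={b3,b4}
  b4: DF={b7}
  b5: DF={b7}
  b6: DF={b3}
  b7: DF={b1}

φ for e: defs {b1,b4,b7}
  DF⁺ = {b1,b7}

Answer: ["b1", "b7"]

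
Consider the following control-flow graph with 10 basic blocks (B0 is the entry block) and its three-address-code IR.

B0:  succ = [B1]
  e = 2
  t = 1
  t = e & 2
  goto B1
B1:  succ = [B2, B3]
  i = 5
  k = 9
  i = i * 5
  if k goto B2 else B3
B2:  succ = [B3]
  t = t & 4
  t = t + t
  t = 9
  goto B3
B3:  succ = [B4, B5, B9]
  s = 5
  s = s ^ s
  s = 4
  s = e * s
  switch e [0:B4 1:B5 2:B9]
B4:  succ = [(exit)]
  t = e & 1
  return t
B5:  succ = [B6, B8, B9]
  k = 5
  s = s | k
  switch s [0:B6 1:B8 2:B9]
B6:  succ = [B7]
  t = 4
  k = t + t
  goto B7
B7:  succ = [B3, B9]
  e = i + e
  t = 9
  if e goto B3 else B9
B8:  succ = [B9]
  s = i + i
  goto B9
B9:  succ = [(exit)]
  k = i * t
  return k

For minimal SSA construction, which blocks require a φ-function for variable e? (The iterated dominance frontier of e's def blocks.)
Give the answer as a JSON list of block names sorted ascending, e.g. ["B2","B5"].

Answer: ["B3", "B9"]

Derivation:
idom tree: B1←B0 B2←B1 B3←B1 B4←B3 B5←B3 B6←B5 B7←B6 B8←B5 B9←B3
Dom∩ at merges:
  B3: preds {B1,B2,B7}: {B0,B1} ∩ {B0,B1,B2} ∩ {B0,B1,B3,B5,B6,B7} = {B0,B1}; idom=B1
  B9: preds {B3,B5,B7,B8}: {B0,B1,B3} ∩ {B0,B1,B3,B5} ∩ {B0,B1,B3,B5,B6,B7} ∩ {B0,B1,B3,B5,B8} = {B0,B1,B3}; idom=B3

Frontier:
  join B3 pred B1: · stop@B1
  join B3 pred B2: B2 stop@B1
  join B3 pred B7: B7→B6→B5→B3 stop@B1
  join B9 pred B3: · stop@B3
  join B9 pred B5: B5 stop@B3
  join B9 pred B7: B7→B6→B5 stop@B3
  join B9 pred B8: B8→B5 stop@B3
  B0: DF=∅
  B1: DF=∅
  B2: DF={B3}
  B3: DF={B3}
  B4: DF=∅
  B5: DF={B3,B9}
  B6: DF={B3,B9}
  B7: DF={B3,B9}
  B8: DF={B9}
  B9: DF=∅

φ for e: defs {B0,B7}
  DF⁺ = {B3,B9}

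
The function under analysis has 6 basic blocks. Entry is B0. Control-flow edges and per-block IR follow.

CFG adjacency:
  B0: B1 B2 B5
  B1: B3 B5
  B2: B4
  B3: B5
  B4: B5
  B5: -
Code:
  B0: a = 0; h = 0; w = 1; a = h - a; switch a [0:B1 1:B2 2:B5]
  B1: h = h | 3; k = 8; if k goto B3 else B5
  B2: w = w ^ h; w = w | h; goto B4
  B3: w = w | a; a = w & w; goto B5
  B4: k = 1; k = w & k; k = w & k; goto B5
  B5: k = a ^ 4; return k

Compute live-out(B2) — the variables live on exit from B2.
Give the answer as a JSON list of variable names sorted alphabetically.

Answer: ["a", "w"]

Derivation:
def/use:
  B0: {a,h,w} / ∅
  B1: {h,k} / {h}
  B2: {w} / {h,w}
  B3: {a,w} / {a,w}
  B4: {k} / {w}
  B5: {k} / {a}

Liveness:
  B0 li=∅ lo={a,h,w}
  B1 li={a,h,w} lo={a,w}
  B2 li={a,h,w} lo={a,w}
  B3 li={a,w} lo={a}
  B4 li={a,w} lo={a}
  B5 li={a} lo=∅

live-out(B2) = ["a", "w"]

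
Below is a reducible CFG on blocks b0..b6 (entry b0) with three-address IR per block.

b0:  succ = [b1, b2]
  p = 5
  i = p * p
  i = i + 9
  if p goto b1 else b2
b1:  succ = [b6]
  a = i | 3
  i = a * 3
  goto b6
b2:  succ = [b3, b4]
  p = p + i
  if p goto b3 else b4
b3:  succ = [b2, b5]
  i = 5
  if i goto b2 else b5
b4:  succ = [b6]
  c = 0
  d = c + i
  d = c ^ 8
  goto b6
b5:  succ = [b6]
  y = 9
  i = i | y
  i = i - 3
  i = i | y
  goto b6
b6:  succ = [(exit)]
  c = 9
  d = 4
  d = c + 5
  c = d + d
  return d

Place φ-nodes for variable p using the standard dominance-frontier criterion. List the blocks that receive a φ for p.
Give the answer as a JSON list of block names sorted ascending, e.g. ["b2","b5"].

idom tree: b1←b0 b2←b0 b3←b2 b4←b2 b5←b3 b6←b0
Join-block Dom:
  b2: preds {b0,b3}: {b0} ∩ {b0,b2,b3} = {b0}; idom=b0
  b6: preds {b1,b4,b5}: {b0,b1} ∩ {b0,b2,b4} ∩ {b0,b2,b3,b5} = {b0}; idom=b0

Frontier:
  join b2 pred b0: · stop@b0
  join b2 pred b3: b3→b2 stop@b0
  join b6 pred b1: b1 stop@b0
  join b6 pred b4: b4→b2 stop@b0
  join b6 pred b5: b5→b3→b2 stop@b0
  DF(b0)=∅
  DF(b1)={b6}
  DF(b2)={b2,b6}
  DF(b3)={b2,b6}
  DF(b4)={b6}
  DF(b5)={b6}
  DF(b6)=∅

φ for p: defs {b0,b2}
  DF⁺ = {b2,b6}

Answer: ["b2", "b6"]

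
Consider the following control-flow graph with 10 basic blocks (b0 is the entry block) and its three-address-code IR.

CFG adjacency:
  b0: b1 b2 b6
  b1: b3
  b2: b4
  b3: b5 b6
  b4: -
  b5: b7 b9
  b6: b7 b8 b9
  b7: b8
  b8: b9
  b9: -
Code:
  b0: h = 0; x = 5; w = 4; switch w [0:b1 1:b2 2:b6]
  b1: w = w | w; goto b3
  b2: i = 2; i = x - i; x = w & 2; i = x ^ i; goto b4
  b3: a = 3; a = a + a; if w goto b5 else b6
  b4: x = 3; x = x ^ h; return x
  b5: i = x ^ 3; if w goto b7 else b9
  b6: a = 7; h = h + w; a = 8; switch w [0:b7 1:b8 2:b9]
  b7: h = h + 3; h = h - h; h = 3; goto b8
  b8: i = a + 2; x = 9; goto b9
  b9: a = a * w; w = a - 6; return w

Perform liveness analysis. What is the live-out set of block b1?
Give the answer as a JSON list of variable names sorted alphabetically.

Answer: ["h", "w", "x"]

Working:
def/use:
  b0: def={h,w,x} ue=∅
  b1: def={w} ue={w}
  b2: def={i,x} ue={w,x}
  b3: def={a} ue={w}
  b4: def={x} ue={h}
  b5: def={i} ue={w,x}
  b6: def={a,h} ue={h,w}
  b7: def={h} ue={h}
  b8: def={i,x} ue={a}
  b9: def={a,w} ue={a,w}

Live sets:
  b0: in=∅ out={h,w,x}
  b1: in={h,w,x} out={h,w,x}
  b2: in={h,w,x} out={h}
  b3: in={h,w,x} out={a,h,w,x}
  b4: in={h} out=∅
  b5: in={a,h,w,x} out={a,h,w}
  b6: in={h,w} out={a,h,w}
  b7: in={a,h,w} out={a,w}
  b8: in={a,w} out={a,w}
  b9: in={a,w} out=∅

live-out(b1) = ["h", "w", "x"]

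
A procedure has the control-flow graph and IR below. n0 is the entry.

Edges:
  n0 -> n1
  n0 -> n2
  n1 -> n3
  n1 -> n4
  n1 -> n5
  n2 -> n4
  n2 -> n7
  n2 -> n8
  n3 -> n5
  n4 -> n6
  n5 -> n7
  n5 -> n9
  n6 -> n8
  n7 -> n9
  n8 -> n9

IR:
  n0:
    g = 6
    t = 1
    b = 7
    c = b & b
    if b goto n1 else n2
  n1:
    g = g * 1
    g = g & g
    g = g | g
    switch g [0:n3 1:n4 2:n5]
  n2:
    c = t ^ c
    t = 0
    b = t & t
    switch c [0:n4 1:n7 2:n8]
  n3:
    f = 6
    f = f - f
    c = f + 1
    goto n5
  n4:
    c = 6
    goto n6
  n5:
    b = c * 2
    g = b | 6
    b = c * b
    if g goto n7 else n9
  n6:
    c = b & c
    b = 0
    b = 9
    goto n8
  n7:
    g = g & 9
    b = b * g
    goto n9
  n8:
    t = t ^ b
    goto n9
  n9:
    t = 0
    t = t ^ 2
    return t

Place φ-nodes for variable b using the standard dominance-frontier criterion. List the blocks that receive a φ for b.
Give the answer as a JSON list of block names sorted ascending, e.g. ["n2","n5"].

idom tree: n1←n0 n2←n0 n3←n1 n4←n0 n5←n1 n6←n4 n7←n0 n8←n0 n9←n0
Join-block Dom:
  n4: preds {n1,n2}: {n0,n1} ∩ {n0,n2} = {n0}; idom=n0
  n5: preds {n1,n3}: {n0,n1} ∩ {n0,n1,n3} = {n0,n1}; idom=n1
  n7: preds {n2,n5}: {n0,n2} ∩ {n0,n1,n5} = {n0}; idom=n0
  n8: preds {n2,n6}: {n0,n2} ∩ {n0,n4,n6} = {n0}; idom=n0
  n9: preds {n5,n7,n8}: {n0,n1,n5} ∩ {n0,n7} ∩ {n0,n8} = {n0}; idom=n0

DF walk-up:
  join n4 pred n1: n1 stop@n0
  join n4 pred n2: n2 stop@n0
  join n5 pred n1: · stop@n1
  join n5 pred n3: n3 stop@n1
  join n7 pred n2: n2 stop@n0
  join n7 pred n5: n5→n1 stop@n0
  join n8 pred n2: n2 stop@n0
  join n8 pred n6: n6→n4 stop@n0
  join n9 pred n5: n5→n1 stop@n0
  join n9 pred n7: n7 stop@n0
  join n9 pred n8: n8 stop@n0
  n0 → ∅
  n1 → {n4,n7,n9}
  n2 → {n4,n7,n8}
  n3 → {n5}
  n4 → {n8}
  n5 → {n7,n9}
  n6 → {n8}
  n7 → {n9}
  n8 → {n9}
  n9 → ∅

φ for b: defs {n0,n2,n5,n6,n7}
  DF⁺ = {n4,n7,n8,n9}

Answer: ["n4", "n7", "n8", "n9"]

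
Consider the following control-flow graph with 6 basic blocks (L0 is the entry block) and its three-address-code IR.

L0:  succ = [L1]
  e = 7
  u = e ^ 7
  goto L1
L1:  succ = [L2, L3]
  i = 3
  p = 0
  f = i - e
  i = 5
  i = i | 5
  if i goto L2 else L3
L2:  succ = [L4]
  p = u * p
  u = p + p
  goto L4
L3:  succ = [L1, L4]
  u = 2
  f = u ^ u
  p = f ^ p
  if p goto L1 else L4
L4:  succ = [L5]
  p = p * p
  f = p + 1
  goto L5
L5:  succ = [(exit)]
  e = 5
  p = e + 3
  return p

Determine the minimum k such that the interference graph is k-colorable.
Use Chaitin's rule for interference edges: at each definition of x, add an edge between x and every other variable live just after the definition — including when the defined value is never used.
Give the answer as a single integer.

Answer: 4

Working:
def/use:
  L0: {e,u} / ∅
  L1: {f,i,p} / {e}
  L2: {p,u} / {p,u}
  L3: {f,p,u} / {p}
  L4: {f,p} / {p}
  L5: {e,p} / ∅

Live sets:
  L0: in=∅ out={e,u}
  L1: in={e,u} out={e,p,u}
  L2: in={p,u} out={p}
  L3: in={e,p} out={e,p,u}
  L4: in={p} out=∅
  L5: in=∅ out=∅

Interference:
  e — {f,i,p,u}
  f — {e,p,u}
  i — {e,p,u}
  p — {e,f,i,u}
  u — {e,f,i,p}

Registers:
  {e,f,p,u} pairwise interfere (4-clique) ⇒ χ ≥ 4
  4-colouring: R0={e}  R1={p}  R2={u}  R3={f,i}
  χ = 4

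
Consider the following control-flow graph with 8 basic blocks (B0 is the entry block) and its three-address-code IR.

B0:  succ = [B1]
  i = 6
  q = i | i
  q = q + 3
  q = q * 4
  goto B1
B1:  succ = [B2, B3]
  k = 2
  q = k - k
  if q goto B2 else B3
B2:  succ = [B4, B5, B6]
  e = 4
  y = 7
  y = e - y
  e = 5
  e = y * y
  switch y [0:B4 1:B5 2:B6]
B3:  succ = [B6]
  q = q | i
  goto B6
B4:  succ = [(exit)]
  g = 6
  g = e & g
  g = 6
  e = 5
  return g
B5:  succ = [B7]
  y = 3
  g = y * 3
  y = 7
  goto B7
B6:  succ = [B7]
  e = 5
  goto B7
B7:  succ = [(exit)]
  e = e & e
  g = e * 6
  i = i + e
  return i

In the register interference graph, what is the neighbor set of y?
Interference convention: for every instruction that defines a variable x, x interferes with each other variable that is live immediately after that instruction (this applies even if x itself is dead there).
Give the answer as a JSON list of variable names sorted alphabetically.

Per-block:
  B0: {i,q} / ∅
  B1: {k,q} / ∅
  B2: {e,y} / ∅
  B3: {q} / {i,q}
  B4: {e,g} / {e}
  B5: {g,y} / ∅
  B6: {e} / ∅
  B7: {e,g,i} / {e,i}

Live sets:
  B0 li=∅ lo={i}
  B1 li={i} lo={i,q}
  B2 li={i} lo={e,i}
  B3 li={i,q} lo={i}
  B4 li={e} lo=∅
  B5 li={e,i} lo={e,i}
  B6 li={i} lo={e,i}
  B7 li={e,i} lo=∅

Conflict graph:
  e↔{g,i,y}
  g↔{e,i}
  i↔{e,g,k,q,y}
  k↔{i}
  q↔{i}
  y↔{e,i}

N(y) = ["e", "i"]

Answer: ["e", "i"]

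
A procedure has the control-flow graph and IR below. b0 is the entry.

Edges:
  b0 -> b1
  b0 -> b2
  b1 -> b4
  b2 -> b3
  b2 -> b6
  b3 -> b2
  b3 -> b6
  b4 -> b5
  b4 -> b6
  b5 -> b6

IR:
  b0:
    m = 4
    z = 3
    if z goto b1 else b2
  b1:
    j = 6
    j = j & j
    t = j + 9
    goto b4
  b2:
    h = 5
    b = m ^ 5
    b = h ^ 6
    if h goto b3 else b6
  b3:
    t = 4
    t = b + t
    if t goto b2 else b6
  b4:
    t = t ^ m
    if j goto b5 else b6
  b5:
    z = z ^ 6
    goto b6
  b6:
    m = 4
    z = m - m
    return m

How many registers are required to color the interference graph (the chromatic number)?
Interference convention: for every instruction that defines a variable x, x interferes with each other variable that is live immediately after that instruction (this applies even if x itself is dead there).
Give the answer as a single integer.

Per-block:
  b0: def={m,z} ue=∅
  b1: def={j,t} ue=∅
  b2: def={b,h} ue={m}
  b3: def={t} ue={b}
  b4: def={t} ue={j,m,t}
  b5: def={z} ue={z}
  b6: def={m,z} ue=∅

Backward fixpoint:
  live b0: ∅→{m,z}
  live b1: {m,z}→{j,m,t,z}
  live b2: {m}→{b,m}
  live b3: {b,m}→{m}
  live b4: {j,m,t,z}→{z}
  live b5: {z}→∅
  live b6: ∅→∅

Conflict graph:
  b: {h,m,t}
  h: {b,m}
  j: {m,t,z}
  m: {b,h,j,t,z}
  t: {b,j,m,z}
  z: {j,m,t}

Registers:
  clique {j,m,t,z} ⇒ need ≥ 4
  4-colouring: r0={m}  r1={h,t}  r2={b,j}  r3={z}
  χ = 4

Answer: 4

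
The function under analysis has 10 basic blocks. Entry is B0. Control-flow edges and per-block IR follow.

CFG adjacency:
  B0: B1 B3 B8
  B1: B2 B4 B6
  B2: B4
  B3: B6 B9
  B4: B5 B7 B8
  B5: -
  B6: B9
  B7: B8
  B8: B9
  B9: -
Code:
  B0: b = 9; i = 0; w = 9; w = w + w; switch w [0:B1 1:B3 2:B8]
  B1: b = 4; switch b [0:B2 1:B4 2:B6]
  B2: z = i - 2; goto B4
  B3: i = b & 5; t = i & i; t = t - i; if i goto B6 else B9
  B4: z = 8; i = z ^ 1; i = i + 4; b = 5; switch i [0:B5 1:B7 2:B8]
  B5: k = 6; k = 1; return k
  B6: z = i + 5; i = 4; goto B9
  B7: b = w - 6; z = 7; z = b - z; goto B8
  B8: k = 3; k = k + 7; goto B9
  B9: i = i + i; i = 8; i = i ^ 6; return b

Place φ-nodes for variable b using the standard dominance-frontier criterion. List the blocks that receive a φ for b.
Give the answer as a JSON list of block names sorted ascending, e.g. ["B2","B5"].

idom tree: B1←B0 B2←B1 B3←B0 B4←B1 B5←B4 B6←B0 B7←B4 B8←B0 B9←B0
Join-block Dom:
  B4: preds {B1,B2}: {B0,B1} ∩ {B0,B1,B2} = {B0,B1}; idom=B1
  B6: preds {B1,B3}: {B0,B1} ∩ {B0,B3} = {B0}; idom=B0
  B8: preds {B0,B4,B7}: {B0} ∩ {B0,B1,B4} ∩ {B0,B1,B4,B7} = {B0}; idom=B0
  B9: preds {B3,B6,B8}: {B0,B3} ∩ {B0,B6} ∩ {B0,B8} = {B0}; idom=B0

Frontier:
  join B4 pred B1: · stop@B1
  join B4 pred B2: B2 stop@B1
  join B6 pred B1: B1 stop@B0
  join B6 pred B3: B3 stop@B0
  join B8 pred B0: · stop@B0
  join B8 pred B4: B4→B1 stop@B0
  join B8 pred B7: B7→B4→B1 stop@B0
  join B9 pred B3: B3 stop@B0
  join B9 pred B6: B6 stop@B0
  join B9 pred B8: B8 stop@B0
  B0 → ∅
  B1 → {B6,B8}
  B2 → {B4}
  B3 → {B6,B9}
  B4 → {B8}
  B5 → ∅
  B6 → {B9}
  B7 → {B8}
  B8 → {B9}
  B9 → ∅

φ for b: defs {B0,B1,B4,B7}
  DF⁺ = {B6,B8,B9}

Answer: ["B6", "B8", "B9"]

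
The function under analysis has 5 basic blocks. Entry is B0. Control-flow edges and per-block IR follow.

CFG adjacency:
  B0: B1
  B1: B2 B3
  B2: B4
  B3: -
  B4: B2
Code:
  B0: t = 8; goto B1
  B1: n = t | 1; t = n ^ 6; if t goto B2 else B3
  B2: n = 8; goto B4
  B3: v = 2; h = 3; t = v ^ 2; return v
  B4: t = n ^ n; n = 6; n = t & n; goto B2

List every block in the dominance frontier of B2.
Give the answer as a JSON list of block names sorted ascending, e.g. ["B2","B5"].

idom tree: B1←B0 B2←B1 B3←B1 B4←B2
Join-block Dom:
  B2: preds {B1,B4}: {B0,B1} ∩ {B0,B1,B2,B4} = {B0,B1}; idom=B1

Frontier:
  join B2 pred B1: · stop@B1
  join B2 pred B4: B4→B2 stop@B1
  B0 → ∅
  B1 → ∅
  B2 → {B2}
  B3 → ∅
  B4 → {B2}

DF(B2) = ["B2"]

Answer: ["B2"]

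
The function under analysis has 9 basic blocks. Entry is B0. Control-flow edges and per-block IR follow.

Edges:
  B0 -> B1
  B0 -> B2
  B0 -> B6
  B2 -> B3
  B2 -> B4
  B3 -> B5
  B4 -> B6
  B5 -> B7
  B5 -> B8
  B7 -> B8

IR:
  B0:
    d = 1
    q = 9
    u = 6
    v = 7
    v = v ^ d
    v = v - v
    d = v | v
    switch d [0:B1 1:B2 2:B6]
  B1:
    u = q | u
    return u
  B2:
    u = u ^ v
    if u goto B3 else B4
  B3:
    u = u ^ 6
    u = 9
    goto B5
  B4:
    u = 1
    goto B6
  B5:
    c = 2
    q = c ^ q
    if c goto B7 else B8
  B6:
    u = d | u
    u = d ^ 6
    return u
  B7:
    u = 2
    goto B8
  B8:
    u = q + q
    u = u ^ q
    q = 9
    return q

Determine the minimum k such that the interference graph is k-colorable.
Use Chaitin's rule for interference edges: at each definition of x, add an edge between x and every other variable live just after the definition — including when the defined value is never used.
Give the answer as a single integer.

def/use:
  B0: def={d,q,u,v} ue=∅
  B1: def={u} ue={q,u}
  B2: def={u} ue={u,v}
  B3: def={u} ue={u}
  B4: def={u} ue=∅
  B5: def={c,q} ue={q}
  B6: def={u} ue={d,u}
  B7: def={u} ue=∅
  B8: def={q,u} ue={q}

Live sets:
  B0 li=∅ lo={d,q,u,v}
  B1 li={q,u} lo=∅
  B2 li={d,q,u,v} lo={d,q,u}
  B3 li={q,u} lo={q}
  B4 li={d} lo={d,u}
  B5 li={q} lo={q}
  B6 li={d,u} lo=∅
  B7 li={q} lo={q}
  B8 li={q} lo=∅

Interference:
  c — {q}
  d — {q,u,v}
  q — {c,d,u,v}
  u — {d,q,v}
  v — {d,q,u}

Colouring:
  clique {d,q,u,v} ⇒ need ≥ 4
  assign c→r1 d→r1 q→r0 u→r2 v→r3 — no edge inside a register ⇒ χ ≤ 4
  χ = 4

Answer: 4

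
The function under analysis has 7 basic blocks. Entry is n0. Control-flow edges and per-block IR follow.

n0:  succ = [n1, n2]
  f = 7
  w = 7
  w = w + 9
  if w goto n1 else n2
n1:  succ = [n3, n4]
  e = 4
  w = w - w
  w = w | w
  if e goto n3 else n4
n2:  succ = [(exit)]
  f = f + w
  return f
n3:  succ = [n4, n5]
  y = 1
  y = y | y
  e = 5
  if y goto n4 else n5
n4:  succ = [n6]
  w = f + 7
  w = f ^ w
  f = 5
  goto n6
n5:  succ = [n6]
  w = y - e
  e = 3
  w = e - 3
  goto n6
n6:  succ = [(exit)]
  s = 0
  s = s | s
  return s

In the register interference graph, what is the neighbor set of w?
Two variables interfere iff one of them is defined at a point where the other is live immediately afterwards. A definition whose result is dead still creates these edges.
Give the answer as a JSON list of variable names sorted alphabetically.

def/use:
  n0: def={f,w} ue=∅
  n1: def={e,w} ue={w}
  n2: def={f} ue={f,w}
  n3: def={e,y} ue=∅
  n4: def={f,w} ue={f}
  n5: def={e,w} ue={e,y}
  n6: def={s} ue=∅

Live sets:
  live n0: ∅→{f,w}
  live n1: {f,w}→{f}
  live n2: {f,w}→∅
  live n3: {f}→{e,f,y}
  live n4: {f}→∅
  live n5: {e,y}→∅
  live n6: ∅→∅

Interference:
  e: {f,w,y}
  f: {e,w,y}
  s: ∅
  w: {e,f}
  y: {e,f}

N(w) = ["e", "f"]

Answer: ["e", "f"]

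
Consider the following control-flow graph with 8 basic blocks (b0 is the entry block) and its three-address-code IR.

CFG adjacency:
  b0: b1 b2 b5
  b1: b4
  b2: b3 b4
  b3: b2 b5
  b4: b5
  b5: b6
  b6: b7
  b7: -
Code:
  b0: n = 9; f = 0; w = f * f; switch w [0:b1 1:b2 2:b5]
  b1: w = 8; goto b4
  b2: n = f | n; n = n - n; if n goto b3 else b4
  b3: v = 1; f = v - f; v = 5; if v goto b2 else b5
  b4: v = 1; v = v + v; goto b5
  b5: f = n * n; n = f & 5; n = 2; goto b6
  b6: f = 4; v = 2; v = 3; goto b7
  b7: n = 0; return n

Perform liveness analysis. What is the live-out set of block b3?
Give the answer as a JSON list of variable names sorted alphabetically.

Per-block:
  b0 def {f,n,w} use ∅
  b1 def {w} use ∅
  b2 def {n} use {f,n}
  b3 def {f,v} use {f}
  b4 def {v} use ∅
  b5 def {f,n} use {n}
  b6 def {f,v} use ∅
  b7 def {n} use ∅

Live sets:
  b0: in=∅ out={f,n}
  b1: in={n} out={n}
  b2: in={f,n} out={f,n}
  b3: in={f,n} out={f,n}
  b4: in={n} out={n}
  b5: in={n} out=∅
  b6: in=∅ out=∅
  b7: in=∅ out=∅

live-out(b3) = ["f", "n"]

Answer: ["f", "n"]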